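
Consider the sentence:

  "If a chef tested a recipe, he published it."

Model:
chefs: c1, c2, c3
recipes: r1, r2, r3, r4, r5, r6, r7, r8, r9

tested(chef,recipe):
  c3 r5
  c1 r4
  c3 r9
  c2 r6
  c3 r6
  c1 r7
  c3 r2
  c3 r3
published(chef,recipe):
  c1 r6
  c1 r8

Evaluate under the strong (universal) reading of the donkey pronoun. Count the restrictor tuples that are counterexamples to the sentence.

8

"it" takes "a recipe" as antecedent — a donkey pronoun bound across the clause boundary.
Strong reading: for every (c,r) with tested(c,r), published(c,r).
Restrictor pairs: (c1,r4) ✗  (c1,r7) ✗  (c2,r6) ✗  (c3,r2) ✗  (c3,r3) ✗  (c3,r5) ✗  (c3,r6) ✗  (c3,r9) ✗
Counterexamples (restrictor pairs failing the scope): 8.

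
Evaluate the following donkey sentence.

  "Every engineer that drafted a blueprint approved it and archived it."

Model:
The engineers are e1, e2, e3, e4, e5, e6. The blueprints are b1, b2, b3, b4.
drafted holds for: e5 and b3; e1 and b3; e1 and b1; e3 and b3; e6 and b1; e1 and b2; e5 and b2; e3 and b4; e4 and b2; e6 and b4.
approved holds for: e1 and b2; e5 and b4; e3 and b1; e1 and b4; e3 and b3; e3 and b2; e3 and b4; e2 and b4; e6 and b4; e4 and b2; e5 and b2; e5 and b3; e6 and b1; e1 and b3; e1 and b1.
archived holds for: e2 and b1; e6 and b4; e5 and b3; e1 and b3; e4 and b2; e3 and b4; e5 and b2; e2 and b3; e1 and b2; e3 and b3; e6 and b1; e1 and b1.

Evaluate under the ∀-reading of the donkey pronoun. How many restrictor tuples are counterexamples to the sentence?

"it" takes "a blueprint" as antecedent — a donkey pronoun bound across the clause boundary.
Strong reading: for every (e,b) with drafted(e,b), approved(e,b) ∧ archived(e,b).
Restrictor pairs: (e1,b1) ✓  (e1,b2) ✓  (e1,b3) ✓  (e3,b3) ✓  (e3,b4) ✓  (e4,b2) ✓  (e5,b2) ✓  (e5,b3) ✓  (e6,b1) ✓  (e6,b4) ✓
Counterexamples (restrictor pairs failing the scope): 0.

0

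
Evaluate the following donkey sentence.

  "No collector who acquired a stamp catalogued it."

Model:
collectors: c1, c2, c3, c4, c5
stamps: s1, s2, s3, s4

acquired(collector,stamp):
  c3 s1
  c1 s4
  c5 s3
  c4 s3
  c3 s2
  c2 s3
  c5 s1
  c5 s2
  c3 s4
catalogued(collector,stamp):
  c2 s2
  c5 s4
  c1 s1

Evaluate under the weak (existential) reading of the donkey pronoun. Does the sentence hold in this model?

True

"it" takes "a stamp" as antecedent — a donkey pronoun bound across the clause boundary.
Truth condition: for no (c,s) with acquired(c,s) does catalogued(c,s) hold.
Restrictor pairs — does the scope hold? (c1,s4):fails  (c2,s3):fails  (c3,s1):fails  (c3,s2):fails  (c3,s4):fails  (c4,s3):fails  (c5,s1):fails  (c5,s2):fails  (c5,s3):fails
Scope holds for no restrictor pair, so the sentence is true.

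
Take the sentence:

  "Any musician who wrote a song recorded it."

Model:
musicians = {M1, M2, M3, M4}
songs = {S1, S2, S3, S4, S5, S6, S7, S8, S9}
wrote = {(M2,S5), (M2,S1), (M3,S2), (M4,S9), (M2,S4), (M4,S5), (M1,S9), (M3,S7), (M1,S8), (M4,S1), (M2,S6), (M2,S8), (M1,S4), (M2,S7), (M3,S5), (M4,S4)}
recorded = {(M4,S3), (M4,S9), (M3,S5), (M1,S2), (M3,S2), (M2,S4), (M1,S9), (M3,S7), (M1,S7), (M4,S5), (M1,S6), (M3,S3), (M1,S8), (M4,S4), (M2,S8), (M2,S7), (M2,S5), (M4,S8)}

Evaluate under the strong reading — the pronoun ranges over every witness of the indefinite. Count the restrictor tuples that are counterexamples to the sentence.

"it" takes "a song" as antecedent — a donkey pronoun bound across the clause boundary.
Strong reading: for every (m,s) with wrote(m,s), recorded(m,s).
Restrictor pairs: (M1,S4) ✗  (M1,S8) ✓  (M1,S9) ✓  (M2,S1) ✗  (M2,S4) ✓  (M2,S5) ✓  (M2,S6) ✗  (M2,S7) ✓  (M2,S8) ✓  (M3,S2) ✓  (M3,S5) ✓  (M3,S7) ✓  (M4,S1) ✗  (M4,S4) ✓  (M4,S5) ✓  (M4,S9) ✓
Counterexamples (restrictor pairs failing the scope): 4.

4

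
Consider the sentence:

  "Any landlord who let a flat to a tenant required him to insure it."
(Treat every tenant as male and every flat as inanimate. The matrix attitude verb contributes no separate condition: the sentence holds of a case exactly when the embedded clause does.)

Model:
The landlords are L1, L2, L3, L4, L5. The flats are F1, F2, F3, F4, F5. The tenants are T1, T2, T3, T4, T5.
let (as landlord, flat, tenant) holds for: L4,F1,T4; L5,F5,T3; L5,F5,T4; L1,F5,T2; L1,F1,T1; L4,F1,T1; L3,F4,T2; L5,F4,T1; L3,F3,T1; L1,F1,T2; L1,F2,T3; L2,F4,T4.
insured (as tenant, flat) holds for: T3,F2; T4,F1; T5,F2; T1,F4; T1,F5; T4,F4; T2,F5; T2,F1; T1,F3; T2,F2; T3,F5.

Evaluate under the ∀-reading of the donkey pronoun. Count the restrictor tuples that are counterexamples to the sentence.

"him" takes "a tenant" as antecedent and "it" takes "a flat"; both are donkey pronouns co-varying with the restrictor.
Strong reading: for every (l,f,t) with let(l,f,t), insured(t,f).
Restrictor triples: (L1,F1,T1)→insured(T1,F1) ✗  (L1,F1,T2)→insured(T2,F1) ✓  (L1,F2,T3)→insured(T3,F2) ✓  (L1,F5,T2)→insured(T2,F5) ✓  (L2,F4,T4)→insured(T4,F4) ✓  (L3,F3,T1)→insured(T1,F3) ✓  (L3,F4,T2)→insured(T2,F4) ✗  (L4,F1,T1)→insured(T1,F1) ✗  (L4,F1,T4)→insured(T4,F1) ✓  (L5,F4,T1)→insured(T1,F4) ✓  (L5,F5,T3)→insured(T3,F5) ✓  (L5,F5,T4)→insured(T4,F5) ✗
Counterexamples (restrictor triples failing the scope): 4.

4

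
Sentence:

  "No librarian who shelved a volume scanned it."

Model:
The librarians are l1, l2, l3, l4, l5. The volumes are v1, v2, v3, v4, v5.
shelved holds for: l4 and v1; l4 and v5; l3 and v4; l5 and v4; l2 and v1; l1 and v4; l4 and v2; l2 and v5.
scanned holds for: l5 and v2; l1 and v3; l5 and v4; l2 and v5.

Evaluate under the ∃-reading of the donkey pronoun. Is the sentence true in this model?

"it" takes "a volume" as antecedent — a donkey pronoun bound across the clause boundary.
Truth condition: for no (l,v) with shelved(l,v) does scanned(l,v) hold.
Restrictor pairs — does the scope hold? (l1,v4):fails  (l2,v1):fails  (l2,v5):holds  (l3,v4):fails  (l4,v1):fails  (l4,v2):fails  (l4,v5):fails  (l5,v4):holds
Scope holds for 2 pair(s), so the sentence is false.

False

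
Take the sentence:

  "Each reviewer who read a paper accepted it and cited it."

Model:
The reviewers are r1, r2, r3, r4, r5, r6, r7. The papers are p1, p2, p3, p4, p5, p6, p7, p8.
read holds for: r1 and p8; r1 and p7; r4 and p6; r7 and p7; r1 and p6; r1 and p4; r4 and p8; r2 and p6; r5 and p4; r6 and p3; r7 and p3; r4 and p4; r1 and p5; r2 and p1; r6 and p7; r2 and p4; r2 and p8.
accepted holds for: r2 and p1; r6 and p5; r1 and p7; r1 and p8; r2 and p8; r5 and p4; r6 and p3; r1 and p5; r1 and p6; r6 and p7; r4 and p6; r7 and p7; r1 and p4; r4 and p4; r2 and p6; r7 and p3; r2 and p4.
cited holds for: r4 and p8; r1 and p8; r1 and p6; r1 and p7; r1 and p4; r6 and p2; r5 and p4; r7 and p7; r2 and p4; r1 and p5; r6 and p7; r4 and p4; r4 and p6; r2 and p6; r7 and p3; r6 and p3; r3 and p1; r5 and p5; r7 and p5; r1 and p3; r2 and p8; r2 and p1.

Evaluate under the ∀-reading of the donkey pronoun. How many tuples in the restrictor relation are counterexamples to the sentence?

"it" takes "a paper" as antecedent — a donkey pronoun bound across the clause boundary.
Strong reading: for every (r,p) with read(r,p), accepted(r,p) ∧ cited(r,p).
Restrictor pairs: (r1,p4) ✓  (r1,p5) ✓  (r1,p6) ✓  (r1,p7) ✓  (r1,p8) ✓  (r2,p1) ✓  (r2,p4) ✓  (r2,p6) ✓  (r2,p8) ✓  (r4,p4) ✓  (r4,p6) ✓  (r4,p8) ✗  (r5,p4) ✓  (r6,p3) ✓  (r6,p7) ✓  (r7,p3) ✓  (r7,p7) ✓
Counterexamples (restrictor pairs failing the scope): 1.

1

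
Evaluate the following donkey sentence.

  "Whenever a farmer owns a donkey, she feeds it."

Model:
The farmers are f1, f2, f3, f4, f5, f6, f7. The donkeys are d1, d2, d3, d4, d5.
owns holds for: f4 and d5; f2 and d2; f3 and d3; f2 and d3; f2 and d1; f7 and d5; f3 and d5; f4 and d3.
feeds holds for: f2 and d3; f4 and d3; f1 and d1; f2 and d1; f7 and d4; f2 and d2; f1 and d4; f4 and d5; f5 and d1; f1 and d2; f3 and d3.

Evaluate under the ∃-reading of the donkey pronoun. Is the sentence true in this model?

"it" takes "a donkey" as antecedent — a donkey pronoun bound across the clause boundary.
Weak reading: every farmer f with some owns-donkey has at least one owns-donkey d such that feeds(f,d).
Per farmer: f2:✓  f3:✓  f4:✓  f7:✗
f7 has no witness among its owns-donkeys.

False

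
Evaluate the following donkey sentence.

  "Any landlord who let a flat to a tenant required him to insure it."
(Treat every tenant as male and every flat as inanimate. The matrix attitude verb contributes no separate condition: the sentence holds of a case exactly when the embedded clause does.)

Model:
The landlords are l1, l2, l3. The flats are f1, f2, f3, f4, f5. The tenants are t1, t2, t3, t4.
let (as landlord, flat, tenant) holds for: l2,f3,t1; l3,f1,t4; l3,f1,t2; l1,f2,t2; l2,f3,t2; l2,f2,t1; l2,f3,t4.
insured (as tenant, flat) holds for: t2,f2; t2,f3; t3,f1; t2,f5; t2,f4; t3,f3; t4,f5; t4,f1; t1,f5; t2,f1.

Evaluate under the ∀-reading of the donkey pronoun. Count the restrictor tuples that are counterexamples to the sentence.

"him" takes "a tenant" as antecedent and "it" takes "a flat"; both are donkey pronouns co-varying with the restrictor.
Strong reading: for every (l,f,t) with let(l,f,t), insured(t,f).
Restrictor triples: (l1,f2,t2)→insured(t2,f2) ✓  (l2,f2,t1)→insured(t1,f2) ✗  (l2,f3,t1)→insured(t1,f3) ✗  (l2,f3,t2)→insured(t2,f3) ✓  (l2,f3,t4)→insured(t4,f3) ✗  (l3,f1,t2)→insured(t2,f1) ✓  (l3,f1,t4)→insured(t4,f1) ✓
Counterexamples (restrictor triples failing the scope): 3.

3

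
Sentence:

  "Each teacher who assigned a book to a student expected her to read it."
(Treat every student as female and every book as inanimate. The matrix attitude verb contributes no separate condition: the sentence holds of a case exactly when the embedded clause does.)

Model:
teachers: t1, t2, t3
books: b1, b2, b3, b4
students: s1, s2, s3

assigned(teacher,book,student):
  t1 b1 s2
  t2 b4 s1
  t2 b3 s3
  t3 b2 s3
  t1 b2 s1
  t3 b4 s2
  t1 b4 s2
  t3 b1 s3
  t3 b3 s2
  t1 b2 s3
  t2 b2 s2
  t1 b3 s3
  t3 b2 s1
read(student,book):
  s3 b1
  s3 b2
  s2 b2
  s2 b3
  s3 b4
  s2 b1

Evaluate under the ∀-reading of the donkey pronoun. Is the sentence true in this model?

False

"her" takes "a student" as antecedent and "it" takes "a book"; both are donkey pronouns co-varying with the restrictor.
Strong reading: for every (t,b,s) with assigned(t,b,s), read(s,b).
Restrictor triples: (t1,b1,s2)→read(s2,b1) ✓  (t1,b2,s1)→read(s1,b2) ✗  (t1,b2,s3)→read(s3,b2) ✓  (t1,b3,s3)→read(s3,b3) ✗  (t1,b4,s2)→read(s2,b4) ✗  (t2,b2,s2)→read(s2,b2) ✓  (t2,b3,s3)→read(s3,b3) ✗  (t2,b4,s1)→read(s1,b4) ✗  (t3,b1,s3)→read(s3,b1) ✓  (t3,b2,s1)→read(s1,b2) ✗  (t3,b2,s3)→read(s3,b2) ✓  (t3,b3,s2)→read(s2,b3) ✓  (t3,b4,s2)→read(s2,b4) ✗
Counterexample: (t1,b2,s1) — read(s1,b2) does not hold.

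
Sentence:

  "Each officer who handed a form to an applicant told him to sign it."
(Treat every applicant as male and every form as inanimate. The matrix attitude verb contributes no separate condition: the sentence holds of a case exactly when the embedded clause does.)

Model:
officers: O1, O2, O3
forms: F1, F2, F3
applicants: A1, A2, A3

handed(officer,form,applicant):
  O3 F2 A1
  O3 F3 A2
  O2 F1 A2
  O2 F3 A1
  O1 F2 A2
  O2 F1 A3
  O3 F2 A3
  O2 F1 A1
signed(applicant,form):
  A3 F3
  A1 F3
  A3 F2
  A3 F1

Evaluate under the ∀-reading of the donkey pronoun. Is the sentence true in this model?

"him" takes "an applicant" as antecedent and "it" takes "a form"; both are donkey pronouns co-varying with the restrictor.
Strong reading: for every (o,f,a) with handed(o,f,a), signed(a,f).
Restrictor triples: (O1,F2,A2)→signed(A2,F2) ✗  (O2,F1,A1)→signed(A1,F1) ✗  (O2,F1,A2)→signed(A2,F1) ✗  (O2,F1,A3)→signed(A3,F1) ✓  (O2,F3,A1)→signed(A1,F3) ✓  (O3,F2,A1)→signed(A1,F2) ✗  (O3,F2,A3)→signed(A3,F2) ✓  (O3,F3,A2)→signed(A2,F3) ✗
Counterexample: (O1,F2,A2) — signed(A2,F2) does not hold.

False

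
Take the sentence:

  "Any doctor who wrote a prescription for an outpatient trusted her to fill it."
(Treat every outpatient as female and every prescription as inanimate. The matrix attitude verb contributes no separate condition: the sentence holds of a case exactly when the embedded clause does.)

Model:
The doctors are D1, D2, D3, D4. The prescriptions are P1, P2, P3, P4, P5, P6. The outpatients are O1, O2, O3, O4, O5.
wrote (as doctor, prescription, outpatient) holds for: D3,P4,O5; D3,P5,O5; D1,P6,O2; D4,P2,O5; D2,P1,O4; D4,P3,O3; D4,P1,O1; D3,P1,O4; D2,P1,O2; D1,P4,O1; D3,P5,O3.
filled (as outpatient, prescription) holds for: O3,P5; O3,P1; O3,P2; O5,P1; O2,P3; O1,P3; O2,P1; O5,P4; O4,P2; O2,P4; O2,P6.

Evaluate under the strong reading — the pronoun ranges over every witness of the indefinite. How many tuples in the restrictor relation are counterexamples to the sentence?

7

"her" takes "an outpatient" as antecedent and "it" takes "a prescription"; both are donkey pronouns co-varying with the restrictor.
Strong reading: for every (d,p,o) with wrote(d,p,o), filled(o,p).
Restrictor triples: (D1,P4,O1)→filled(O1,P4) ✗  (D1,P6,O2)→filled(O2,P6) ✓  (D2,P1,O2)→filled(O2,P1) ✓  (D2,P1,O4)→filled(O4,P1) ✗  (D3,P1,O4)→filled(O4,P1) ✗  (D3,P4,O5)→filled(O5,P4) ✓  (D3,P5,O3)→filled(O3,P5) ✓  (D3,P5,O5)→filled(O5,P5) ✗  (D4,P1,O1)→filled(O1,P1) ✗  (D4,P2,O5)→filled(O5,P2) ✗  (D4,P3,O3)→filled(O3,P3) ✗
Counterexamples (restrictor triples failing the scope): 7.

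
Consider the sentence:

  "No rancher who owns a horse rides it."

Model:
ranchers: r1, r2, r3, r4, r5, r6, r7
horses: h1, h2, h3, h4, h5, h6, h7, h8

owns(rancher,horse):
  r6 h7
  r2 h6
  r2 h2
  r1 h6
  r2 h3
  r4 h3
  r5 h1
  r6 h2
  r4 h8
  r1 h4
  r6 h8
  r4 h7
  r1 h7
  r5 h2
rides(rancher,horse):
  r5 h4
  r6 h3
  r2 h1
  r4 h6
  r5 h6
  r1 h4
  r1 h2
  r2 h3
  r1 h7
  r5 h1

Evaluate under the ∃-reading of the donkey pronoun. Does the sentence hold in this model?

"it" takes "a horse" as antecedent — a donkey pronoun bound across the clause boundary.
Truth condition: for no (r,h) with owns(r,h) does rides(r,h) hold.
Restrictor pairs — does the scope hold? (r1,h4):holds  (r1,h6):fails  (r1,h7):holds  (r2,h2):fails  (r2,h3):holds  (r2,h6):fails  (r4,h3):fails  (r4,h7):fails  (r4,h8):fails  (r5,h1):holds  (r5,h2):fails  (r6,h2):fails  (r6,h7):fails  (r6,h8):fails
Scope holds for 4 pair(s), so the sentence is false.

False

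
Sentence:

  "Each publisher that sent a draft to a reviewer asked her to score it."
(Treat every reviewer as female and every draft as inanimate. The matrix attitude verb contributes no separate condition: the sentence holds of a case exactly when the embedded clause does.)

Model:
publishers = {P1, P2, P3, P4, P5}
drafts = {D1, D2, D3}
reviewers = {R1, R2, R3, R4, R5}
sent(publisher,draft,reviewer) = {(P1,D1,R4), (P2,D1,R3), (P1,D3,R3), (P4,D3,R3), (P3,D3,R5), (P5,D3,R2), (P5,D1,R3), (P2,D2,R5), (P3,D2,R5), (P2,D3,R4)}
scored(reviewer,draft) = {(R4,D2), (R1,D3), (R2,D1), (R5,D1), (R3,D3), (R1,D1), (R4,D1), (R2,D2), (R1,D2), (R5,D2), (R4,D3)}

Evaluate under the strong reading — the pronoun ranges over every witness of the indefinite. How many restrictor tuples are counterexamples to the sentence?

"her" takes "a reviewer" as antecedent and "it" takes "a draft"; both are donkey pronouns co-varying with the restrictor.
Strong reading: for every (p,d,r) with sent(p,d,r), scored(r,d).
Restrictor triples: (P1,D1,R4)→scored(R4,D1) ✓  (P1,D3,R3)→scored(R3,D3) ✓  (P2,D1,R3)→scored(R3,D1) ✗  (P2,D2,R5)→scored(R5,D2) ✓  (P2,D3,R4)→scored(R4,D3) ✓  (P3,D2,R5)→scored(R5,D2) ✓  (P3,D3,R5)→scored(R5,D3) ✗  (P4,D3,R3)→scored(R3,D3) ✓  (P5,D1,R3)→scored(R3,D1) ✗  (P5,D3,R2)→scored(R2,D3) ✗
Counterexamples (restrictor triples failing the scope): 4.

4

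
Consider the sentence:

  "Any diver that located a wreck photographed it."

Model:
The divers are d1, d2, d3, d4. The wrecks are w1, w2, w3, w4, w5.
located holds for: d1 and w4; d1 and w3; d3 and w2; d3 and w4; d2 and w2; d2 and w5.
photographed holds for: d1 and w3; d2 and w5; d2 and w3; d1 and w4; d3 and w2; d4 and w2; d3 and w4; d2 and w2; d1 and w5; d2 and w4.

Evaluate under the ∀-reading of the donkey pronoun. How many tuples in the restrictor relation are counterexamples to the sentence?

0

"it" takes "a wreck" as antecedent — a donkey pronoun bound across the clause boundary.
Strong reading: for every (d,w) with located(d,w), photographed(d,w).
Restrictor pairs: (d1,w3) ✓  (d1,w4) ✓  (d2,w2) ✓  (d2,w5) ✓  (d3,w2) ✓  (d3,w4) ✓
Counterexamples (restrictor pairs failing the scope): 0.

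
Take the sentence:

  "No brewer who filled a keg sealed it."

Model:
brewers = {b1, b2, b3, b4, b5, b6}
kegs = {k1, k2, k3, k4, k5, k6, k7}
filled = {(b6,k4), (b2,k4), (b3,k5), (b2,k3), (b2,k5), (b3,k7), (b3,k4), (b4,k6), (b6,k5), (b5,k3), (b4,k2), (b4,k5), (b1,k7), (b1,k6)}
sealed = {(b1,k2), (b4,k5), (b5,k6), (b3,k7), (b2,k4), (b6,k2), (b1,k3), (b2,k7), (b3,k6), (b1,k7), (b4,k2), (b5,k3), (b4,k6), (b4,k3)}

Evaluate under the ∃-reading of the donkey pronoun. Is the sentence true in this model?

False

"it" takes "a keg" as antecedent — a donkey pronoun bound across the clause boundary.
Truth condition: for no (b,k) with filled(b,k) does sealed(b,k) hold.
Restrictor pairs — does the scope hold? (b1,k6):fails  (b1,k7):holds  (b2,k3):fails  (b2,k4):holds  (b2,k5):fails  (b3,k4):fails  (b3,k5):fails  (b3,k7):holds  (b4,k2):holds  (b4,k5):holds  (b4,k6):holds  (b5,k3):holds  (b6,k4):fails  (b6,k5):fails
Scope holds for 7 pair(s), so the sentence is false.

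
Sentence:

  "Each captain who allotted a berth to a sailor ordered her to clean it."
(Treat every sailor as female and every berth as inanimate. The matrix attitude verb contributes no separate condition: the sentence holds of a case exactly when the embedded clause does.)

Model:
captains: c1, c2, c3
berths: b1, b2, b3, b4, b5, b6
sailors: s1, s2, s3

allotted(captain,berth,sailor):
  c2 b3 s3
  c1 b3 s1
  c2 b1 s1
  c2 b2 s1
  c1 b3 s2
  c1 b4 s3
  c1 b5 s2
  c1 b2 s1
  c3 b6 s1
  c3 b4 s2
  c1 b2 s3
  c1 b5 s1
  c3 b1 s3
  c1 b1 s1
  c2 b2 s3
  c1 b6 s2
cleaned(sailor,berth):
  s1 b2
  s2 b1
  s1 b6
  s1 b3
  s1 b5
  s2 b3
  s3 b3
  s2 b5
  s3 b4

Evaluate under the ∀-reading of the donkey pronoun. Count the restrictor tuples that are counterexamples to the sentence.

7

"her" takes "a sailor" as antecedent and "it" takes "a berth"; both are donkey pronouns co-varying with the restrictor.
Strong reading: for every (c,b,s) with allotted(c,b,s), cleaned(s,b).
Restrictor triples: (c1,b1,s1)→cleaned(s1,b1) ✗  (c1,b2,s1)→cleaned(s1,b2) ✓  (c1,b2,s3)→cleaned(s3,b2) ✗  (c1,b3,s1)→cleaned(s1,b3) ✓  (c1,b3,s2)→cleaned(s2,b3) ✓  (c1,b4,s3)→cleaned(s3,b4) ✓  (c1,b5,s1)→cleaned(s1,b5) ✓  (c1,b5,s2)→cleaned(s2,b5) ✓  (c1,b6,s2)→cleaned(s2,b6) ✗  (c2,b1,s1)→cleaned(s1,b1) ✗  (c2,b2,s1)→cleaned(s1,b2) ✓  (c2,b2,s3)→cleaned(s3,b2) ✗  (c2,b3,s3)→cleaned(s3,b3) ✓  (c3,b1,s3)→cleaned(s3,b1) ✗  (c3,b4,s2)→cleaned(s2,b4) ✗  (c3,b6,s1)→cleaned(s1,b6) ✓
Counterexamples (restrictor triples failing the scope): 7.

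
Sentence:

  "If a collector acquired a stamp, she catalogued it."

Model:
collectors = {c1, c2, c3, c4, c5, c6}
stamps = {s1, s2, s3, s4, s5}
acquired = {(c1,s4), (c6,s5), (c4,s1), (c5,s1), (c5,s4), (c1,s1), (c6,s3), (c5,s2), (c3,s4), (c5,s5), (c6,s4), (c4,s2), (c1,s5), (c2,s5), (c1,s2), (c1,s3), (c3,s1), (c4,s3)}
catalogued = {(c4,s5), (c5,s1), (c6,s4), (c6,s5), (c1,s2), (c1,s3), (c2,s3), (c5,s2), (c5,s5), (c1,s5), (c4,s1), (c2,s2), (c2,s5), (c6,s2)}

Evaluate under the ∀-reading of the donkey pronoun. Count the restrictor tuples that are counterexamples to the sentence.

"it" takes "a stamp" as antecedent — a donkey pronoun bound across the clause boundary.
Strong reading: for every (c,s) with acquired(c,s), catalogued(c,s).
Restrictor pairs: (c1,s1) ✗  (c1,s2) ✓  (c1,s3) ✓  (c1,s4) ✗  (c1,s5) ✓  (c2,s5) ✓  (c3,s1) ✗  (c3,s4) ✗  (c4,s1) ✓  (c4,s2) ✗  (c4,s3) ✗  (c5,s1) ✓  (c5,s2) ✓  (c5,s4) ✗  (c5,s5) ✓  (c6,s3) ✗  (c6,s4) ✓  (c6,s5) ✓
Counterexamples (restrictor pairs failing the scope): 8.

8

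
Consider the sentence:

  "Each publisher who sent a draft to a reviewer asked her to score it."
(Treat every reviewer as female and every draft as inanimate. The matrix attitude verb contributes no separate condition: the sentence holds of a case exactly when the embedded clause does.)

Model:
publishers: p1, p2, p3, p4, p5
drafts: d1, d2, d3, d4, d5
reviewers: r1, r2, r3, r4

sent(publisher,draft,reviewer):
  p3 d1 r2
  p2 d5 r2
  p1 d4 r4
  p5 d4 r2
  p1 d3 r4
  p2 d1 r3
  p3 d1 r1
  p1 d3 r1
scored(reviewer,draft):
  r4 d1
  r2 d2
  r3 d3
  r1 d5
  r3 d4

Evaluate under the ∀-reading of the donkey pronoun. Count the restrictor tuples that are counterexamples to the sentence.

8

"her" takes "a reviewer" as antecedent and "it" takes "a draft"; both are donkey pronouns co-varying with the restrictor.
Strong reading: for every (p,d,r) with sent(p,d,r), scored(r,d).
Restrictor triples: (p1,d3,r1)→scored(r1,d3) ✗  (p1,d3,r4)→scored(r4,d3) ✗  (p1,d4,r4)→scored(r4,d4) ✗  (p2,d1,r3)→scored(r3,d1) ✗  (p2,d5,r2)→scored(r2,d5) ✗  (p3,d1,r1)→scored(r1,d1) ✗  (p3,d1,r2)→scored(r2,d1) ✗  (p5,d4,r2)→scored(r2,d4) ✗
Counterexamples (restrictor triples failing the scope): 8.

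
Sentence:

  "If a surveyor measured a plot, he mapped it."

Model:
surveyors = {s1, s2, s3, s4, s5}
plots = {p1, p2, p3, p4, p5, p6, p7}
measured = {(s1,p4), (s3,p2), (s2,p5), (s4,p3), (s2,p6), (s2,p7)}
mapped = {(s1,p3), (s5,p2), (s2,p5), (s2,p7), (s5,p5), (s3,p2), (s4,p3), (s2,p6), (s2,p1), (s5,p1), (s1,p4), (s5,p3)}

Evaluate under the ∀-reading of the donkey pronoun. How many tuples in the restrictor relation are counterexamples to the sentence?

"it" takes "a plot" as antecedent — a donkey pronoun bound across the clause boundary.
Strong reading: for every (s,p) with measured(s,p), mapped(s,p).
Restrictor pairs: (s1,p4) ✓  (s2,p5) ✓  (s2,p6) ✓  (s2,p7) ✓  (s3,p2) ✓  (s4,p3) ✓
Counterexamples (restrictor pairs failing the scope): 0.

0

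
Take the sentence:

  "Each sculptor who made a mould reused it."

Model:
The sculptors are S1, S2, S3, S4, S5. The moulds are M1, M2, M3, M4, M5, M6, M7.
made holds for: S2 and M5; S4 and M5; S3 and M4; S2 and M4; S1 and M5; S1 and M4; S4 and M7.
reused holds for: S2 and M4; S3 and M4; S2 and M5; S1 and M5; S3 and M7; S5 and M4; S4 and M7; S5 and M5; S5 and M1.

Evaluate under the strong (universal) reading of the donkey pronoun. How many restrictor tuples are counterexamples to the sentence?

"it" takes "a mould" as antecedent — a donkey pronoun bound across the clause boundary.
Strong reading: for every (s,m) with made(s,m), reused(s,m).
Restrictor pairs: (S1,M4) ✗  (S1,M5) ✓  (S2,M4) ✓  (S2,M5) ✓  (S3,M4) ✓  (S4,M5) ✗  (S4,M7) ✓
Counterexamples (restrictor pairs failing the scope): 2.

2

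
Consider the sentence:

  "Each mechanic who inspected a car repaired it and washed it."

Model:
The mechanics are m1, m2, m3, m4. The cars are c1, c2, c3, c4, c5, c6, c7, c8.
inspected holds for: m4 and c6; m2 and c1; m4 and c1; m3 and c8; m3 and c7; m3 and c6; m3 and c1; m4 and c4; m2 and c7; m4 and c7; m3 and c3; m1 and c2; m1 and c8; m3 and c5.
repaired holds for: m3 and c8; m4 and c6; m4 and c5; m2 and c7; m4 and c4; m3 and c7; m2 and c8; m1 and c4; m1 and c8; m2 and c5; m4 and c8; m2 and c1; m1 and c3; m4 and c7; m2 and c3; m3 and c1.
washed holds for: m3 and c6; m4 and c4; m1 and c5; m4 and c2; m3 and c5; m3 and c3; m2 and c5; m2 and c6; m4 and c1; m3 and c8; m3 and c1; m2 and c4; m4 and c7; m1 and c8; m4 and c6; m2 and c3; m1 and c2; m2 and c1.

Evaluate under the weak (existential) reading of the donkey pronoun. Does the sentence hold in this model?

"it" takes "a car" as antecedent — a donkey pronoun bound across the clause boundary.
Weak reading: every mechanic m with some inspected-car has at least one inspected-car c such that repaired(m,c) ∧ washed(m,c).
Per mechanic: m1:✓  m2:✓  m3:✓  m4:✓
Every mechanic in the restrictor has a witness.

True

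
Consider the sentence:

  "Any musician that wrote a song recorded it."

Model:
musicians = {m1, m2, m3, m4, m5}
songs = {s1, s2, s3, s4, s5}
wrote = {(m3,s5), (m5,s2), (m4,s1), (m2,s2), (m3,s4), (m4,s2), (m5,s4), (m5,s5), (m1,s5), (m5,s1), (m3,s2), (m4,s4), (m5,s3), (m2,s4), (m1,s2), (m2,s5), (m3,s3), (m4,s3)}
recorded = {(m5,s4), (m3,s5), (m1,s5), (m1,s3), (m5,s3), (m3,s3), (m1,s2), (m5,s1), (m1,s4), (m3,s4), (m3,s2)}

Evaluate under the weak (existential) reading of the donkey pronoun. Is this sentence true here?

False

"it" takes "a song" as antecedent — a donkey pronoun bound across the clause boundary.
Weak reading: every musician m with some wrote-song has at least one wrote-song s such that recorded(m,s).
Per musician: m1:✓  m2:✗  m3:✓  m4:✗  m5:✓
m2 has no witness among its wrote-songs.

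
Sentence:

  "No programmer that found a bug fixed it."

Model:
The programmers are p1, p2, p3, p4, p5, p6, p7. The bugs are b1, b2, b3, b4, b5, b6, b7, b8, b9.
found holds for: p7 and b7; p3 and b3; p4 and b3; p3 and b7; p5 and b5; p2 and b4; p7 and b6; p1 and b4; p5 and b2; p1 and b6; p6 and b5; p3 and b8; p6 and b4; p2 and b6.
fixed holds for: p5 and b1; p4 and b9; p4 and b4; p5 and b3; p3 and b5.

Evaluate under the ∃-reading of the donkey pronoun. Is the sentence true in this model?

"it" takes "a bug" as antecedent — a donkey pronoun bound across the clause boundary.
Truth condition: for no (p,b) with found(p,b) does fixed(p,b) hold.
Restrictor pairs — does the scope hold? (p1,b4):fails  (p1,b6):fails  (p2,b4):fails  (p2,b6):fails  (p3,b3):fails  (p3,b7):fails  (p3,b8):fails  (p4,b3):fails  (p5,b2):fails  (p5,b5):fails  (p6,b4):fails  (p6,b5):fails  (p7,b6):fails  (p7,b7):fails
Scope holds for no restrictor pair, so the sentence is true.

True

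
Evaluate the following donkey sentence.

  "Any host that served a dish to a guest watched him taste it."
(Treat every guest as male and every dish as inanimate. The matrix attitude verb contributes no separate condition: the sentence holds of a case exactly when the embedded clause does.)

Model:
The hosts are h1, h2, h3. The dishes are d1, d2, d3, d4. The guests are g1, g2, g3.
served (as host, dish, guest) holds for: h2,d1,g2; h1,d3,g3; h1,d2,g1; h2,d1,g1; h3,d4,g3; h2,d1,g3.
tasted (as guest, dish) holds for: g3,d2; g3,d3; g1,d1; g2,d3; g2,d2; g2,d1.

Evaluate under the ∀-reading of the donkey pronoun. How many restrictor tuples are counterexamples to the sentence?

3

"him" takes "a guest" as antecedent and "it" takes "a dish"; both are donkey pronouns co-varying with the restrictor.
Strong reading: for every (h,d,g) with served(h,d,g), tasted(g,d).
Restrictor triples: (h1,d2,g1)→tasted(g1,d2) ✗  (h1,d3,g3)→tasted(g3,d3) ✓  (h2,d1,g1)→tasted(g1,d1) ✓  (h2,d1,g2)→tasted(g2,d1) ✓  (h2,d1,g3)→tasted(g3,d1) ✗  (h3,d4,g3)→tasted(g3,d4) ✗
Counterexamples (restrictor triples failing the scope): 3.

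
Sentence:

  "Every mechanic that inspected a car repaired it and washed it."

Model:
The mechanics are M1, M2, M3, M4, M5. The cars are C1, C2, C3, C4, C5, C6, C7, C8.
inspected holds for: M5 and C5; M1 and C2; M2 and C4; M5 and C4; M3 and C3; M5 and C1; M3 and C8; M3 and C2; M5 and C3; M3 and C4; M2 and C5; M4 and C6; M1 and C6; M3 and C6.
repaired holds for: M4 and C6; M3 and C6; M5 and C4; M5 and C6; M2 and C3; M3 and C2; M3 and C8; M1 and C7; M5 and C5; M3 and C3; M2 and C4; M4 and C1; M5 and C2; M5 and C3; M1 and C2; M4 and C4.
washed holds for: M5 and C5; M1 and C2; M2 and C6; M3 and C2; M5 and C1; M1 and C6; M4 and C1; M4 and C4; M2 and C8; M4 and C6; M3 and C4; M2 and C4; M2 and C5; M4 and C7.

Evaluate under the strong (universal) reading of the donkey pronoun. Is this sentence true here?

"it" takes "a car" as antecedent — a donkey pronoun bound across the clause boundary.
Strong reading: for every (m,c) with inspected(m,c), repaired(m,c) ∧ washed(m,c).
Restrictor pairs: (M1,C2) ✓  (M1,C6) ✗  (M2,C4) ✓  (M2,C5) ✗  (M3,C2) ✓  (M3,C3) ✗  (M3,C4) ✗  (M3,C6) ✗  (M3,C8) ✗  (M4,C6) ✓  (M5,C1) ✗  (M5,C3) ✗  (M5,C4) ✗  (M5,C5) ✓
Counterexample: (M1,C6) is in inspected but fails the scope.

False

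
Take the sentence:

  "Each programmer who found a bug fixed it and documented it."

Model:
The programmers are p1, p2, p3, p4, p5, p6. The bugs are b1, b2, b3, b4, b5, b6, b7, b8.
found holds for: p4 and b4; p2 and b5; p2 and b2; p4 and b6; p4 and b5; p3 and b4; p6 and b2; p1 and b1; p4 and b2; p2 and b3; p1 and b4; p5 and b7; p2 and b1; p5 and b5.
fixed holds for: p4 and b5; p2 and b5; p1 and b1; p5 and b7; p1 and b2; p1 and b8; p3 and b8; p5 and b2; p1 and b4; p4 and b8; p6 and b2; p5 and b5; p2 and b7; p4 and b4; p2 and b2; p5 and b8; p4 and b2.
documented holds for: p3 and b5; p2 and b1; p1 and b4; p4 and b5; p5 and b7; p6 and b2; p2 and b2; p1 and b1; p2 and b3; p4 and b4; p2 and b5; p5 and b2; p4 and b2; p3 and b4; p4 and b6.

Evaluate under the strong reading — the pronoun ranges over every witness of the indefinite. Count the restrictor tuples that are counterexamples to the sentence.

"it" takes "a bug" as antecedent — a donkey pronoun bound across the clause boundary.
Strong reading: for every (p,b) with found(p,b), fixed(p,b) ∧ documented(p,b).
Restrictor pairs: (p1,b1) ✓  (p1,b4) ✓  (p2,b1) ✗  (p2,b2) ✓  (p2,b3) ✗  (p2,b5) ✓  (p3,b4) ✗  (p4,b2) ✓  (p4,b4) ✓  (p4,b5) ✓  (p4,b6) ✗  (p5,b5) ✗  (p5,b7) ✓  (p6,b2) ✓
Counterexamples (restrictor pairs failing the scope): 5.

5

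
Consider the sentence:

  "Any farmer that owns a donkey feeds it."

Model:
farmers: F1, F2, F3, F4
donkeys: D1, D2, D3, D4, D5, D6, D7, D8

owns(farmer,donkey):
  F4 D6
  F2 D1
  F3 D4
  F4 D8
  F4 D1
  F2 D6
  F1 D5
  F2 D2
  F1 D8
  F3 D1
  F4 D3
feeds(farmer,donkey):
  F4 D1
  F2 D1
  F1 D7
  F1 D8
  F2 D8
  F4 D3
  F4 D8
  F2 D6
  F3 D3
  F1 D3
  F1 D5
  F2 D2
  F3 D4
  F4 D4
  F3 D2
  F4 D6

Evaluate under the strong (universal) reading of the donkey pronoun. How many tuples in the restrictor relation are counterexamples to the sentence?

"it" takes "a donkey" as antecedent — a donkey pronoun bound across the clause boundary.
Strong reading: for every (f,d) with owns(f,d), feeds(f,d).
Restrictor pairs: (F1,D5) ✓  (F1,D8) ✓  (F2,D1) ✓  (F2,D2) ✓  (F2,D6) ✓  (F3,D1) ✗  (F3,D4) ✓  (F4,D1) ✓  (F4,D3) ✓  (F4,D6) ✓  (F4,D8) ✓
Counterexamples (restrictor pairs failing the scope): 1.

1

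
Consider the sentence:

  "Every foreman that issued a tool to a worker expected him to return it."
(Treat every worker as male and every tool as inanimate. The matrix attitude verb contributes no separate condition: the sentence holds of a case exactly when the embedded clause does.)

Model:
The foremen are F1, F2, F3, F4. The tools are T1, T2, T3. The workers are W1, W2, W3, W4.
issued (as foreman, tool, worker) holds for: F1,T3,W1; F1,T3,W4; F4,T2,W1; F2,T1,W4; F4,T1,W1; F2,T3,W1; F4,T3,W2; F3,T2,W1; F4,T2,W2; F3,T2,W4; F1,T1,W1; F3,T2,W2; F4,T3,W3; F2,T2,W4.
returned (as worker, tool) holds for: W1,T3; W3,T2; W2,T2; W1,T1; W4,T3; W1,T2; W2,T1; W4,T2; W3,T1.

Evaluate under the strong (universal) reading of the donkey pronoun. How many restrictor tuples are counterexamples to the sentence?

"him" takes "a worker" as antecedent and "it" takes "a tool"; both are donkey pronouns co-varying with the restrictor.
Strong reading: for every (f,t,w) with issued(f,t,w), returned(w,t).
Restrictor triples: (F1,T1,W1)→returned(W1,T1) ✓  (F1,T3,W1)→returned(W1,T3) ✓  (F1,T3,W4)→returned(W4,T3) ✓  (F2,T1,W4)→returned(W4,T1) ✗  (F2,T2,W4)→returned(W4,T2) ✓  (F2,T3,W1)→returned(W1,T3) ✓  (F3,T2,W1)→returned(W1,T2) ✓  (F3,T2,W2)→returned(W2,T2) ✓  (F3,T2,W4)→returned(W4,T2) ✓  (F4,T1,W1)→returned(W1,T1) ✓  (F4,T2,W1)→returned(W1,T2) ✓  (F4,T2,W2)→returned(W2,T2) ✓  (F4,T3,W2)→returned(W2,T3) ✗  (F4,T3,W3)→returned(W3,T3) ✗
Counterexamples (restrictor triples failing the scope): 3.

3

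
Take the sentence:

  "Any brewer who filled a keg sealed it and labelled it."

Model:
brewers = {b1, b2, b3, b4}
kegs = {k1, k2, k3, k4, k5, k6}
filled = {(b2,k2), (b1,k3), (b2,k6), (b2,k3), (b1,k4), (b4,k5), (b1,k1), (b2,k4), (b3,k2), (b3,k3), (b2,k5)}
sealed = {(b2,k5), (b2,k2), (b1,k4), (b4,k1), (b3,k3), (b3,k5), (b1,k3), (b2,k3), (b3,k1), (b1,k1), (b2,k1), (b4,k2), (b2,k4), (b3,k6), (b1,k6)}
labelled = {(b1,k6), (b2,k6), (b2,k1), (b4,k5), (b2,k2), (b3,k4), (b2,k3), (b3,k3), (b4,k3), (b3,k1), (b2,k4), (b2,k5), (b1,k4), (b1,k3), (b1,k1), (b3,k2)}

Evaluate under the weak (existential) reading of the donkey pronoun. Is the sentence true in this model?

False

"it" takes "a keg" as antecedent — a donkey pronoun bound across the clause boundary.
Weak reading: every brewer b with some filled-keg has at least one filled-keg k such that sealed(b,k) ∧ labelled(b,k).
Per brewer: b1:✓  b2:✓  b3:✓  b4:✗
b4 has no witness among its filled-kegs.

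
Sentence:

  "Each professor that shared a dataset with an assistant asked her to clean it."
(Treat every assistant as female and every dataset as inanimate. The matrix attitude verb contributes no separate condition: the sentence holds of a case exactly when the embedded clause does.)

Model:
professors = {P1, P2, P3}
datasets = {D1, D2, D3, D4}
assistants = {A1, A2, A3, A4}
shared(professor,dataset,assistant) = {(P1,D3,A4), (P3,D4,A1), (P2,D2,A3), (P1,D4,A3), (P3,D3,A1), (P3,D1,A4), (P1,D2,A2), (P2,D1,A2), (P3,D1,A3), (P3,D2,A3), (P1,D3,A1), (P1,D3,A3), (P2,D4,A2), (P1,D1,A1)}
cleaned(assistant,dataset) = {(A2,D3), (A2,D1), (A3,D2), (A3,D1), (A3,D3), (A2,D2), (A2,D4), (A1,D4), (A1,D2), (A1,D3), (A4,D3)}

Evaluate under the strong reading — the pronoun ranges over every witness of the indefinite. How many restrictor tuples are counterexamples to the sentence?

"her" takes "an assistant" as antecedent and "it" takes "a dataset"; both are donkey pronouns co-varying with the restrictor.
Strong reading: for every (p,d,a) with shared(p,d,a), cleaned(a,d).
Restrictor triples: (P1,D1,A1)→cleaned(A1,D1) ✗  (P1,D2,A2)→cleaned(A2,D2) ✓  (P1,D3,A1)→cleaned(A1,D3) ✓  (P1,D3,A3)→cleaned(A3,D3) ✓  (P1,D3,A4)→cleaned(A4,D3) ✓  (P1,D4,A3)→cleaned(A3,D4) ✗  (P2,D1,A2)→cleaned(A2,D1) ✓  (P2,D2,A3)→cleaned(A3,D2) ✓  (P2,D4,A2)→cleaned(A2,D4) ✓  (P3,D1,A3)→cleaned(A3,D1) ✓  (P3,D1,A4)→cleaned(A4,D1) ✗  (P3,D2,A3)→cleaned(A3,D2) ✓  (P3,D3,A1)→cleaned(A1,D3) ✓  (P3,D4,A1)→cleaned(A1,D4) ✓
Counterexamples (restrictor triples failing the scope): 3.

3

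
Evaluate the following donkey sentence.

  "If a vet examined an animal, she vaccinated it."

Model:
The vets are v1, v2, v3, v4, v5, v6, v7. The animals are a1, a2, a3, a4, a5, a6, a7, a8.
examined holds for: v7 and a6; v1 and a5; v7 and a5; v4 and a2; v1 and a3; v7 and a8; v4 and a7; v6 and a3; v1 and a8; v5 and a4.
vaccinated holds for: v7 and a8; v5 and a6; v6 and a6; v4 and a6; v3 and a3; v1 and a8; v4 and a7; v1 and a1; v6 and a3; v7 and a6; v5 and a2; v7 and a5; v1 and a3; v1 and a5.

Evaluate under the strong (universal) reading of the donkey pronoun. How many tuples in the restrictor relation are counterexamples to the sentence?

"it" takes "an animal" as antecedent — a donkey pronoun bound across the clause boundary.
Strong reading: for every (v,a) with examined(v,a), vaccinated(v,a).
Restrictor pairs: (v1,a3) ✓  (v1,a5) ✓  (v1,a8) ✓  (v4,a2) ✗  (v4,a7) ✓  (v5,a4) ✗  (v6,a3) ✓  (v7,a5) ✓  (v7,a6) ✓  (v7,a8) ✓
Counterexamples (restrictor pairs failing the scope): 2.

2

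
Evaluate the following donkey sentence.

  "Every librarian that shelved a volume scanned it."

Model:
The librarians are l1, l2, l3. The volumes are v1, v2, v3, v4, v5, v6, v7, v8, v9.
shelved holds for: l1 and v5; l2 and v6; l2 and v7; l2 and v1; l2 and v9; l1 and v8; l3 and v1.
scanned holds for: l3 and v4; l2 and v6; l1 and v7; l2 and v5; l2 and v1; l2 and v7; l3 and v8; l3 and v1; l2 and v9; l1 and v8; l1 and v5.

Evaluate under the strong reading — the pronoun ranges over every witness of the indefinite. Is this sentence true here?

True

"it" takes "a volume" as antecedent — a donkey pronoun bound across the clause boundary.
Strong reading: for every (l,v) with shelved(l,v), scanned(l,v).
Restrictor pairs: (l1,v5) ✓  (l1,v8) ✓  (l2,v1) ✓  (l2,v6) ✓  (l2,v7) ✓  (l2,v9) ✓  (l3,v1) ✓
Every restrictor pair satisfies the scope.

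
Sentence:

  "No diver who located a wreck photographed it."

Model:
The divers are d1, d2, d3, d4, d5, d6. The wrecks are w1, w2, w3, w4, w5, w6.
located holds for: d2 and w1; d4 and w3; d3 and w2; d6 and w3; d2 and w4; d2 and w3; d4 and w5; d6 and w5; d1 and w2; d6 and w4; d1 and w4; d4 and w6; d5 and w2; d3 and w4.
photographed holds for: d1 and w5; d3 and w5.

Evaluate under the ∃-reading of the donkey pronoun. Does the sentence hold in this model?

True

"it" takes "a wreck" as antecedent — a donkey pronoun bound across the clause boundary.
Truth condition: for no (d,w) with located(d,w) does photographed(d,w) hold.
Restrictor pairs — does the scope hold? (d1,w2):fails  (d1,w4):fails  (d2,w1):fails  (d2,w3):fails  (d2,w4):fails  (d3,w2):fails  (d3,w4):fails  (d4,w3):fails  (d4,w5):fails  (d4,w6):fails  (d5,w2):fails  (d6,w3):fails  (d6,w4):fails  (d6,w5):fails
Scope holds for no restrictor pair, so the sentence is true.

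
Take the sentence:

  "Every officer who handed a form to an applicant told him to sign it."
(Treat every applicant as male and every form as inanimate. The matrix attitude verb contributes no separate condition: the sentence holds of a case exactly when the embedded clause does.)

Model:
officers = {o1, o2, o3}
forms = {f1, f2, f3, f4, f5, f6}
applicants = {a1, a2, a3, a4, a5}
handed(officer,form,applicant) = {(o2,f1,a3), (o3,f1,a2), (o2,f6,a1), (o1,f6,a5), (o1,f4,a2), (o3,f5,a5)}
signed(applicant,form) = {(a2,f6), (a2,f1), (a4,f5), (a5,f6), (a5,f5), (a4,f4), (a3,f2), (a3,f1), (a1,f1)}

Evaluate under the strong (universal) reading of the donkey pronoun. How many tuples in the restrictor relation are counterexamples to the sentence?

2

"him" takes "an applicant" as antecedent and "it" takes "a form"; both are donkey pronouns co-varying with the restrictor.
Strong reading: for every (o,f,a) with handed(o,f,a), signed(a,f).
Restrictor triples: (o1,f4,a2)→signed(a2,f4) ✗  (o1,f6,a5)→signed(a5,f6) ✓  (o2,f1,a3)→signed(a3,f1) ✓  (o2,f6,a1)→signed(a1,f6) ✗  (o3,f1,a2)→signed(a2,f1) ✓  (o3,f5,a5)→signed(a5,f5) ✓
Counterexamples (restrictor triples failing the scope): 2.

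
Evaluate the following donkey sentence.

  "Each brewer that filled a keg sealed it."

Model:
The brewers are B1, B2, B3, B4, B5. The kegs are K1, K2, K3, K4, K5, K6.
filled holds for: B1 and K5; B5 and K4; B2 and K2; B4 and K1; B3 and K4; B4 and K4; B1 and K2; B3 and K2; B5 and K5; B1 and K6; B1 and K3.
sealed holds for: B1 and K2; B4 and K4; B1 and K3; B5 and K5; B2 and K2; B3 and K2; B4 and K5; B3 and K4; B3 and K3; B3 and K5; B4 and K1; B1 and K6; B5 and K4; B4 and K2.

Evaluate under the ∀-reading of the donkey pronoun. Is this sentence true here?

"it" takes "a keg" as antecedent — a donkey pronoun bound across the clause boundary.
Strong reading: for every (b,k) with filled(b,k), sealed(b,k).
Restrictor pairs: (B1,K2) ✓  (B1,K3) ✓  (B1,K5) ✗  (B1,K6) ✓  (B2,K2) ✓  (B3,K2) ✓  (B3,K4) ✓  (B4,K1) ✓  (B4,K4) ✓  (B5,K4) ✓  (B5,K5) ✓
Counterexample: (B1,K5) is in filled but fails the scope.

False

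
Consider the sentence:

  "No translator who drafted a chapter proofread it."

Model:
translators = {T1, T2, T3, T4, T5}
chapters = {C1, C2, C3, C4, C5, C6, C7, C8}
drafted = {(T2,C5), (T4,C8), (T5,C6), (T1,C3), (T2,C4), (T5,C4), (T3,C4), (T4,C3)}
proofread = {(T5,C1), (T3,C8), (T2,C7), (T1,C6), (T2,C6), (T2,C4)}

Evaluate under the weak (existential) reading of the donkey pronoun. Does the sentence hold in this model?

False

"it" takes "a chapter" as antecedent — a donkey pronoun bound across the clause boundary.
Truth condition: for no (t,c) with drafted(t,c) does proofread(t,c) hold.
Restrictor pairs — does the scope hold? (T1,C3):fails  (T2,C4):holds  (T2,C5):fails  (T3,C4):fails  (T4,C3):fails  (T4,C8):fails  (T5,C4):fails  (T5,C6):fails
Scope holds for 1 pair(s), so the sentence is false.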